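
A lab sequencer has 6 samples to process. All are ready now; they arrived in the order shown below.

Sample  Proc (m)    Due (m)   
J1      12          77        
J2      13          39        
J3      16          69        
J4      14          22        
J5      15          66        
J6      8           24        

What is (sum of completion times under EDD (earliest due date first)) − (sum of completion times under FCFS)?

EDD (increasing due date): J4 J6 J2 J5 J3 J1.
J4: 0→14
J6: 14→22
J2: 22→35
J5: 35→50
J3: 50→66
J1: 66→78
Sum = 14+22+35+50+66+78 = 265.
FIFO (arrival order): J1 J2 J3 J4 J5 J6.
J1: 0→12
J2: 12→25
J3: 25→41
J4: 41→55
J5: 55→70
J6: 70→78
Sum = 12+25+41+55+70+78 = 281.
Difference = 265 − 281 = -16.

-16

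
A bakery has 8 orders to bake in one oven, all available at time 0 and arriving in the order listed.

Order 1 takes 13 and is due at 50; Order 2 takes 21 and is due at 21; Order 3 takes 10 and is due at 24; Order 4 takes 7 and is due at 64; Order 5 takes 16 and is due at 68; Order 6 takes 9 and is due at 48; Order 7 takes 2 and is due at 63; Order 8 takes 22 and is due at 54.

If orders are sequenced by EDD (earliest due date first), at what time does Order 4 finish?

EDD (increasing due date): Order 2 Order 3 Order 6 Order 1 Order 8 Order 7 Order 4 Order 5.
Order 2: 0→21
Order 3: 21→31
Order 6: 31→40
Order 1: 40→53
Order 8: 53→75
Order 7: 75→77
Order 4: 77→84

84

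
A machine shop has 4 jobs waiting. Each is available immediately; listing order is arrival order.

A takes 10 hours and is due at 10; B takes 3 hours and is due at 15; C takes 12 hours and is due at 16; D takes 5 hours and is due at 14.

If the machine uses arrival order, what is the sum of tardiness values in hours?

25

FIFO (arrival order): A B C D.
A: 0→10, due 10, tardiness 0
B: 10→13, due 15, tardiness 0
C: 13→25, due 16, tardiness 9
D: 25→30, due 14, tardiness 16
Sum = 0+0+9+16 = 25.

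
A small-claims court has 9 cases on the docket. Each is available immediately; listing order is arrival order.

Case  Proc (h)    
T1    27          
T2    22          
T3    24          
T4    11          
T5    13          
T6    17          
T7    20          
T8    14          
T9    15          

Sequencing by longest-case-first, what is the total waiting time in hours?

770

LPT (decreasing processing time): T1 T3 T2 T7 T6 T9 T8 T5 T4.
T1: waits 0, runs 0→27
T3: waits 27, runs 27→51
T2: waits 51, runs 51→73
T7: waits 73, runs 73→93
T6: waits 93, runs 93→110
T9: waits 110, runs 110→125
T8: waits 125, runs 125→139
T5: waits 139, runs 139→152
T4: waits 152, runs 152→163
Sum = 0+27+51+73+93+110+125+139+152 = 770.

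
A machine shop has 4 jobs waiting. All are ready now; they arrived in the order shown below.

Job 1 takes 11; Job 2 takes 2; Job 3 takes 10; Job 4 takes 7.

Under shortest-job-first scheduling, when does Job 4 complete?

SPT (increasing processing time): Job 2 Job 4 Job 3 Job 1.
Job 2: 0→2
Job 4: 2→9

9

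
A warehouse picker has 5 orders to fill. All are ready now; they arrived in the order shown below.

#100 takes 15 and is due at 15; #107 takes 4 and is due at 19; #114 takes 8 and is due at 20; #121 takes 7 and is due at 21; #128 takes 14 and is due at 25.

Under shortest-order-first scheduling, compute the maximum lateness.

33

SPT (increasing processing time): #107 #121 #114 #128 #100.
#107: 0→4, due 19, lateness -15
#121: 4→11, due 21, lateness -10
#114: 11→19, due 20, lateness -1
#128: 19→33, due 25, lateness 8
#100: 33→48, due 15, lateness 33
Maximum = 33.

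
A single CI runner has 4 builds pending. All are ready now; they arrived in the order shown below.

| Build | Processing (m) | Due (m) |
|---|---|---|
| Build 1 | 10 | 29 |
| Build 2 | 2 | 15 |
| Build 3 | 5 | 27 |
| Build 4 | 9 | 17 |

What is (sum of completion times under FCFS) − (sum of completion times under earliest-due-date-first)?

FIFO (arrival order): Build 1 Build 2 Build 3 Build 4.
Build 1: 0→10
Build 2: 10→12
Build 3: 12→17
Build 4: 17→26
Sum = 10+12+17+26 = 65.
EDD (increasing due date): Build 2 Build 4 Build 3 Build 1.
Build 2: 0→2
Build 4: 2→11
Build 3: 11→16
Build 1: 16→26
Sum = 2+11+16+26 = 55.
Difference = 65 − 55 = 10.

10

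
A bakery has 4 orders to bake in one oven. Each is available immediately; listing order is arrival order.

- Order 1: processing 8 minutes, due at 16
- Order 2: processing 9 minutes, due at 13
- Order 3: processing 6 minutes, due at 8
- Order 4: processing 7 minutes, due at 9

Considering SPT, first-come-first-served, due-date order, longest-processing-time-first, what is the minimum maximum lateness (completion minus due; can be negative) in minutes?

SPT (increasing processing time): Order 3 Order 4 Order 1 Order 2.
Order 3: 0→6, due 8, lateness -2
Order 4: 6→13, due 9, lateness 4
Order 1: 13→21, due 16, lateness 5
Order 2: 21→30, due 13, lateness 17
Maximum = 17.
FIFO (arrival order): Order 1 Order 2 Order 3 Order 4.
Order 1: 0→8, due 16, lateness -8
Order 2: 8→17, due 13, lateness 4
Order 3: 17→23, due 8, lateness 15
Order 4: 23→30, due 9, lateness 21
Maximum = 21.
EDD (increasing due date): Order 3 Order 4 Order 2 Order 1.
Order 3: 0→6, due 8, lateness -2
Order 4: 6→13, due 9, lateness 4
Order 2: 13→22, due 13, lateness 9
Order 1: 22→30, due 16, lateness 14
Maximum = 14.
LPT (decreasing processing time): Order 2 Order 1 Order 4 Order 3.
Order 2: 0→9, due 13, lateness -4
Order 1: 9→17, due 16, lateness 1
Order 4: 17→24, due 9, lateness 15
Order 3: 24→30, due 8, lateness 22
Maximum = 22.
SPT 17, FIFO 21, EDD 14, LPT 22 → minimum 14.

14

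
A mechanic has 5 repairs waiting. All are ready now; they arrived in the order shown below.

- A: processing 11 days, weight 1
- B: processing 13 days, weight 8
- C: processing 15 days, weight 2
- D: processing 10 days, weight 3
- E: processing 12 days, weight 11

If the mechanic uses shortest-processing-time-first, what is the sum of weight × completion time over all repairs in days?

904

SPT (increasing processing time): D A E B C.
D: finishes 10, weight 3, w·C = 30
A: finishes 21, weight 1, w·C = 21
E: finishes 33, weight 11, w·C = 363
B: finishes 46, weight 8, w·C = 368
C: finishes 61, weight 2, w·C = 122
Sum = 30+21+363+368+122 = 904.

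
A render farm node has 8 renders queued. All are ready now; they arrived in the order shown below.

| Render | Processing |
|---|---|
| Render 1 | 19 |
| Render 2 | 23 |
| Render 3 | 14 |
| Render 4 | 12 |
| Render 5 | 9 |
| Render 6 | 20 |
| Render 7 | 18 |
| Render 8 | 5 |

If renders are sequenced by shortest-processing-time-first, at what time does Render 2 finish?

SPT (increasing processing time): Render 8 Render 5 Render 4 Render 3 Render 7 Render 1 Render 6 Render 2.
Render 8: 0→5
Render 5: 5→14
Render 4: 14→26
Render 3: 26→40
Render 7: 40→58
Render 1: 58→77
Render 6: 77→97
Render 2: 97→120

120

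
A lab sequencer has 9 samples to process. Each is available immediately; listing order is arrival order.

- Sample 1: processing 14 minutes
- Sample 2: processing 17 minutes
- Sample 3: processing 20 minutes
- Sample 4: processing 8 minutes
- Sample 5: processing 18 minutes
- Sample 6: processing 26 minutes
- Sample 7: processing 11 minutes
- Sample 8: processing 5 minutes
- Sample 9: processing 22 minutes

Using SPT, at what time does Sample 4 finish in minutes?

SPT (increasing processing time): Sample 8 Sample 4 Sample 7 Sample 1 Sample 2 Sample 5 Sample 3 Sample 9 Sample 6.
Sample 8: 0→5
Sample 4: 5→13

13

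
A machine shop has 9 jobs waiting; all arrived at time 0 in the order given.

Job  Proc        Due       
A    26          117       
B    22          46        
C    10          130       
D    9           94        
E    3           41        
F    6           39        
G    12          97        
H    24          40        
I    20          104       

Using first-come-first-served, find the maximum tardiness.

FIFO (arrival order): A B C D E F G H I.
A: 0→26, due 117, tardiness 0
B: 26→48, due 46, tardiness 2
C: 48→58, due 130, tardiness 0
D: 58→67, due 94, tardiness 0
E: 67→70, due 41, tardiness 29
F: 70→76, due 39, tardiness 37
G: 76→88, due 97, tardiness 0
H: 88→112, due 40, tardiness 72
I: 112→132, due 104, tardiness 28
Maximum = 72.

72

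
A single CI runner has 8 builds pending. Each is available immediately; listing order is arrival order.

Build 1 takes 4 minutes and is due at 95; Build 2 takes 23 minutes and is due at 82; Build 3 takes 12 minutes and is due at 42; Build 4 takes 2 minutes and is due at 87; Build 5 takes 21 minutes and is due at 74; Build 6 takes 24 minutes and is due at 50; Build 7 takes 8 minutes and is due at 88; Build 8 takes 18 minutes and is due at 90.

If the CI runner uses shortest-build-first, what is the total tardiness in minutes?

68

SPT (increasing processing time): Build 4 Build 1 Build 7 Build 3 Build 8 Build 5 Build 2 Build 6.
Build 4: 0→2, due 87, tardiness 0
Build 1: 2→6, due 95, tardiness 0
Build 7: 6→14, due 88, tardiness 0
Build 3: 14→26, due 42, tardiness 0
Build 8: 26→44, due 90, tardiness 0
Build 5: 44→65, due 74, tardiness 0
Build 2: 65→88, due 82, tardiness 6
Build 6: 88→112, due 50, tardiness 62
Sum = 0+0+0+0+0+0+6+62 = 68.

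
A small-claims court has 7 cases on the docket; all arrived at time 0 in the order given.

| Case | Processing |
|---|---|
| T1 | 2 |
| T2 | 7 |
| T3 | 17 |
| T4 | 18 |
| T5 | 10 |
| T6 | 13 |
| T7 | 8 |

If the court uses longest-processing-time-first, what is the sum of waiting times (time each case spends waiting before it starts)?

298

LPT (decreasing processing time): T4 T3 T6 T5 T7 T2 T1.
T4: waits 0, runs 0→18
T3: waits 18, runs 18→35
T6: waits 35, runs 35→48
T5: waits 48, runs 48→58
T7: waits 58, runs 58→66
T2: waits 66, runs 66→73
T1: waits 73, runs 73→75
Sum = 0+18+35+48+58+66+73 = 298.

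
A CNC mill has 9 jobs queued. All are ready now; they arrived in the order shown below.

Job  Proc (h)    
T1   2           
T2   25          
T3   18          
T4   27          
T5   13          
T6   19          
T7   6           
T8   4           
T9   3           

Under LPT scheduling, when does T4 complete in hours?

LPT (decreasing processing time): T4 T2 T6 T3 T5 T7 T8 T9 T1.
T4: 0→27

27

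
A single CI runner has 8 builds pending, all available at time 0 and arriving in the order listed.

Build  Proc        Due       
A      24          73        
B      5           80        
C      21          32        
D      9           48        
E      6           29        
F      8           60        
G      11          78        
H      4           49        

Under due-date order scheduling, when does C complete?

27

EDD (increasing due date): E C D H F A G B.
E: 0→6
C: 6→27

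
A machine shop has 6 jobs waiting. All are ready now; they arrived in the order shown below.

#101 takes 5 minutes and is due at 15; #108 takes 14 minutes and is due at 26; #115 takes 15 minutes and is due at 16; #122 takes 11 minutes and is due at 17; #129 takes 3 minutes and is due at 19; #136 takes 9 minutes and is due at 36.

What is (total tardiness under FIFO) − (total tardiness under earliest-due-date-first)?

FIFO (arrival order): #101 #108 #115 #122 #129 #136.
#101: 0→5, due 15, tardiness 0
#108: 5→19, due 26, tardiness 0
#115: 19→34, due 16, tardiness 18
#122: 34→45, due 17, tardiness 28
#129: 45→48, due 19, tardiness 29
#136: 48→57, due 36, tardiness 21
Sum = 0+0+18+28+29+21 = 96.
EDD (increasing due date): #101 #115 #122 #129 #108 #136.
#101: 0→5, due 15, tardiness 0
#115: 5→20, due 16, tardiness 4
#122: 20→31, due 17, tardiness 14
#129: 31→34, due 19, tardiness 15
#108: 34→48, due 26, tardiness 22
#136: 48→57, due 36, tardiness 21
Sum = 0+4+14+15+22+21 = 76.
Difference = 96 − 76 = 20.

20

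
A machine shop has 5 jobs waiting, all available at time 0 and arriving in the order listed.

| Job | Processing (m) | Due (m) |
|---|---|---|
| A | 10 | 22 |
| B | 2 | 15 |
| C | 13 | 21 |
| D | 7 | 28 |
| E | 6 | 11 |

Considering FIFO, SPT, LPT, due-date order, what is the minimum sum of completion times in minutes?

88

FIFO (arrival order): A B C D E.
A: 0→10
B: 10→12
C: 12→25
D: 25→32
E: 32→38
Sum = 10+12+25+32+38 = 117.
SPT (increasing processing time): B E D A C.
B: 0→2
E: 2→8
D: 8→15
A: 15→25
C: 25→38
Sum = 2+8+15+25+38 = 88.
LPT (decreasing processing time): C A D E B.
C: 0→13
A: 13→23
D: 23→30
E: 30→36
B: 36→38
Sum = 13+23+30+36+38 = 140.
EDD (increasing due date): E B C A D.
E: 0→6
B: 6→8
C: 8→21
A: 21→31
D: 31→38
Sum = 6+8+21+31+38 = 104.
FIFO 117, SPT 88, LPT 140, EDD 104 → minimum 88.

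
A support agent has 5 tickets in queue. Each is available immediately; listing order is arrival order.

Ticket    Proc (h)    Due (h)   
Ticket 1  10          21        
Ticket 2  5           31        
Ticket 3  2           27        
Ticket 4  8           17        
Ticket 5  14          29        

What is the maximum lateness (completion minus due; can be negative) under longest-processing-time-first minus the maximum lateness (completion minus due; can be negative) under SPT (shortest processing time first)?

LPT (decreasing processing time): Ticket 5 Ticket 1 Ticket 4 Ticket 2 Ticket 3.
Ticket 5: 0→14, due 29, lateness -15
Ticket 1: 14→24, due 21, lateness 3
Ticket 4: 24→32, due 17, lateness 15
Ticket 2: 32→37, due 31, lateness 6
Ticket 3: 37→39, due 27, lateness 12
Maximum = 15.
SPT (increasing processing time): Ticket 3 Ticket 2 Ticket 4 Ticket 1 Ticket 5.
Ticket 3: 0→2, due 27, lateness -25
Ticket 2: 2→7, due 31, lateness -24
Ticket 4: 7→15, due 17, lateness -2
Ticket 1: 15→25, due 21, lateness 4
Ticket 5: 25→39, due 29, lateness 10
Maximum = 10.
Difference = 15 − 10 = 5.

5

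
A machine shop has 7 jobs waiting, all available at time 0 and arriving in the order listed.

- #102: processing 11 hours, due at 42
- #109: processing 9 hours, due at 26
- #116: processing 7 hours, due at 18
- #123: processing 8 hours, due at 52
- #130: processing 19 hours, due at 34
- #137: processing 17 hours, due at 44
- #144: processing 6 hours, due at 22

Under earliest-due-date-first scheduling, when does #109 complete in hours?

22

EDD (increasing due date): #116 #144 #109 #130 #102 #137 #123.
#116: 0→7
#144: 7→13
#109: 13→22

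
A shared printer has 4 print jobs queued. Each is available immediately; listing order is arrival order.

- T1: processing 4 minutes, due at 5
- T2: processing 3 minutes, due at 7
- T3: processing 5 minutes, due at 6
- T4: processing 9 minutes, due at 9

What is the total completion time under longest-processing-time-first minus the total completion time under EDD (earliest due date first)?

LPT (decreasing processing time): T4 T3 T1 T2.
T4: 0→9
T3: 9→14
T1: 14→18
T2: 18→21
Sum = 9+14+18+21 = 62.
EDD (increasing due date): T1 T3 T2 T4.
T1: 0→4
T3: 4→9
T2: 9→12
T4: 12→21
Sum = 4+9+12+21 = 46.
Difference = 62 − 46 = 16.

16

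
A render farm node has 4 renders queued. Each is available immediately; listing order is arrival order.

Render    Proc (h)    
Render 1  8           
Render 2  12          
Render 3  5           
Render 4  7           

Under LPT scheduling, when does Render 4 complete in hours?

27

LPT (decreasing processing time): Render 2 Render 1 Render 4 Render 3.
Render 2: 0→12
Render 1: 12→20
Render 4: 20→27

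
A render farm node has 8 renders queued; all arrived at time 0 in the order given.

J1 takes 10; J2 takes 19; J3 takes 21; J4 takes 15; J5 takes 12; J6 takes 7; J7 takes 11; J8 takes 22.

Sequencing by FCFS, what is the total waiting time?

FIFO (arrival order): J1 J2 J3 J4 J5 J6 J7 J8.
J1: waits 0, runs 0→10
J2: waits 10, runs 10→29
J3: waits 29, runs 29→50
J4: waits 50, runs 50→65
J5: waits 65, runs 65→77
J6: waits 77, runs 77→84
J7: waits 84, runs 84→95
J8: waits 95, runs 95→117
Sum = 0+10+29+50+65+77+84+95 = 410.

410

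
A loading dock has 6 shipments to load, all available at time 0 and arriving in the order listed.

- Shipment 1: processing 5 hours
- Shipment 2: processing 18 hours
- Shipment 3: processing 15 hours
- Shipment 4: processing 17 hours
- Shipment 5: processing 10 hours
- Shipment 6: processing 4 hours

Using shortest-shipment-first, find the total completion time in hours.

SPT (increasing processing time): Shipment 6 Shipment 1 Shipment 5 Shipment 3 Shipment 4 Shipment 2.
Shipment 6: 0→4
Shipment 1: 4→9
Shipment 5: 9→19
Shipment 3: 19→34
Shipment 4: 34→51
Shipment 2: 51→69
Sum = 4+9+19+34+51+69 = 186.

186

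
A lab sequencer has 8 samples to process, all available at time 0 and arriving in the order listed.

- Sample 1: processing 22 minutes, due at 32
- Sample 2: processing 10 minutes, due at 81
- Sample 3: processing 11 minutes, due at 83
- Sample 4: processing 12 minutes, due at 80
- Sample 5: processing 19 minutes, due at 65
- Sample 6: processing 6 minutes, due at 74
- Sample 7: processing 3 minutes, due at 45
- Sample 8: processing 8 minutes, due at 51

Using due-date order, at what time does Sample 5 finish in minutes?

52

EDD (increasing due date): Sample 1 Sample 7 Sample 8 Sample 5 Sample 6 Sample 4 Sample 2 Sample 3.
Sample 1: 0→22
Sample 7: 22→25
Sample 8: 25→33
Sample 5: 33→52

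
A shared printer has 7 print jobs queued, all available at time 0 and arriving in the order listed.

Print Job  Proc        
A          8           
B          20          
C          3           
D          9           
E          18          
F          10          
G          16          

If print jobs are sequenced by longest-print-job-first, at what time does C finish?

84

LPT (decreasing processing time): B E G F D A C.
B: 0→20
E: 20→38
G: 38→54
F: 54→64
D: 64→73
A: 73→81
C: 81→84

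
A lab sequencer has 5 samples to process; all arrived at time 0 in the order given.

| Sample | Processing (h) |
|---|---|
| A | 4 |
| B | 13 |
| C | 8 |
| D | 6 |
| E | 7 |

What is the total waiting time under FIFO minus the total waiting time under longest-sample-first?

-19

FIFO (arrival order): A B C D E.
A: waits 0, runs 0→4
B: waits 4, runs 4→17
C: waits 17, runs 17→25
D: waits 25, runs 25→31
E: waits 31, runs 31→38
Sum = 0+4+17+25+31 = 77.
LPT (decreasing processing time): B C E D A.
B: waits 0, runs 0→13
C: waits 13, runs 13→21
E: waits 21, runs 21→28
D: waits 28, runs 28→34
A: waits 34, runs 34→38
Sum = 0+13+21+28+34 = 96.
Difference = 77 − 96 = -19.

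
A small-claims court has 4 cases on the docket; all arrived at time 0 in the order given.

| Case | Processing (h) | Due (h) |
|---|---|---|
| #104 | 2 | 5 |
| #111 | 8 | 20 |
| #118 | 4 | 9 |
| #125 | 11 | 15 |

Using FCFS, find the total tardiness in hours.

FIFO (arrival order): #104 #111 #118 #125.
#104: 0→2, due 5, tardiness 0
#111: 2→10, due 20, tardiness 0
#118: 10→14, due 9, tardiness 5
#125: 14→25, due 15, tardiness 10
Sum = 0+0+5+10 = 15.

15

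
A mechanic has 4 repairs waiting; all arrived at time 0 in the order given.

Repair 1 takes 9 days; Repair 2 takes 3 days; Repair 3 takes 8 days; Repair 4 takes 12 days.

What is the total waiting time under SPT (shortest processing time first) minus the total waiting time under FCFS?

SPT (increasing processing time): Repair 2 Repair 3 Repair 1 Repair 4.
Repair 2: waits 0, runs 0→3
Repair 3: waits 3, runs 3→11
Repair 1: waits 11, runs 11→20
Repair 4: waits 20, runs 20→32
Sum = 0+3+11+20 = 34.
FIFO (arrival order): Repair 1 Repair 2 Repair 3 Repair 4.
Repair 1: waits 0, runs 0→9
Repair 2: waits 9, runs 9→12
Repair 3: waits 12, runs 12→20
Repair 4: waits 20, runs 20→32
Sum = 0+9+12+20 = 41.
Difference = 34 − 41 = -7.

-7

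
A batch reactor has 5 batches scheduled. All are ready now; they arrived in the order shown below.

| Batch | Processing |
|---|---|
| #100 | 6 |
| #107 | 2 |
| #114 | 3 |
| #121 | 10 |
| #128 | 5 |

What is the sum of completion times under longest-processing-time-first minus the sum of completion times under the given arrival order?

LPT (decreasing processing time): #121 #100 #128 #114 #107.
#121: 0→10
#100: 10→16
#128: 16→21
#114: 21→24
#107: 24→26
Sum = 10+16+21+24+26 = 97.
FIFO (arrival order): #100 #107 #114 #121 #128.
#100: 0→6
#107: 6→8
#114: 8→11
#121: 11→21
#128: 21→26
Sum = 6+8+11+21+26 = 72.
Difference = 97 − 72 = 25.

25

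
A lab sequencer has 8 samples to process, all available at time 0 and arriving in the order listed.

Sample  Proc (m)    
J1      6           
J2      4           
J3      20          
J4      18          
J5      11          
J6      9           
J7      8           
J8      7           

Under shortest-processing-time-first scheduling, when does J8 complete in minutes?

SPT (increasing processing time): J2 J1 J8 J7 J6 J5 J4 J3.
J2: 0→4
J1: 4→10
J8: 10→17

17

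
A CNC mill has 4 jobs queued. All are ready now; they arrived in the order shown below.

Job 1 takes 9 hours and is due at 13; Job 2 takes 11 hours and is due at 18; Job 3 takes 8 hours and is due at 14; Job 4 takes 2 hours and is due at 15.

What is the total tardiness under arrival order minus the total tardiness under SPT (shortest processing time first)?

FIFO (arrival order): Job 1 Job 2 Job 3 Job 4.
Job 1: 0→9, due 13, tardiness 0
Job 2: 9→20, due 18, tardiness 2
Job 3: 20→28, due 14, tardiness 14
Job 4: 28→30, due 15, tardiness 15
Sum = 0+2+14+15 = 31.
SPT (increasing processing time): Job 4 Job 3 Job 1 Job 2.
Job 4: 0→2, due 15, tardiness 0
Job 3: 2→10, due 14, tardiness 0
Job 1: 10→19, due 13, tardiness 6
Job 2: 19→30, due 18, tardiness 12
Sum = 0+0+6+12 = 18.
Difference = 31 − 18 = 13.

13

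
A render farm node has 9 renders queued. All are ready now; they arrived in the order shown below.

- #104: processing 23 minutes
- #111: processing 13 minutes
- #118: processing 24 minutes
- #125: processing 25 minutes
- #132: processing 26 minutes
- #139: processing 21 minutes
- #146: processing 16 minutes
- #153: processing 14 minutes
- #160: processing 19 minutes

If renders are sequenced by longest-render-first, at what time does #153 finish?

168

LPT (decreasing processing time): #132 #125 #118 #104 #139 #160 #146 #153 #111.
#132: 0→26
#125: 26→51
#118: 51→75
#104: 75→98
#139: 98→119
#160: 119→138
#146: 138→154
#153: 154→168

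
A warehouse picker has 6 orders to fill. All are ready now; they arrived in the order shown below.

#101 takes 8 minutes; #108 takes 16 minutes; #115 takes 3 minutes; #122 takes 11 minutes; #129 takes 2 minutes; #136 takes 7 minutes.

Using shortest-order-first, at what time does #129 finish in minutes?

2

SPT (increasing processing time): #129 #115 #136 #101 #122 #108.
#129: 0→2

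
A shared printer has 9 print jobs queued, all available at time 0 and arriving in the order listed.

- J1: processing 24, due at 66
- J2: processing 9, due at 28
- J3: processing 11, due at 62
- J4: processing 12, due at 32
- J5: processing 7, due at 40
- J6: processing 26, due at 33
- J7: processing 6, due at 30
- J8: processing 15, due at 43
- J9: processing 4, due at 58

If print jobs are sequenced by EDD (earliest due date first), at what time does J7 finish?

EDD (increasing due date): J2 J7 J4 J6 J5 J8 J9 J3 J1.
J2: 0→9
J7: 9→15

15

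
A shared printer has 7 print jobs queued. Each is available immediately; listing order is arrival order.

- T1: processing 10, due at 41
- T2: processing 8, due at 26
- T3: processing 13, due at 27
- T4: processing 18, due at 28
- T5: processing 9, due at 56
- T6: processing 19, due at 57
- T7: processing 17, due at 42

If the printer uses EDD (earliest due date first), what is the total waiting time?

258

EDD (increasing due date): T2 T3 T4 T1 T7 T5 T6.
T2: waits 0, runs 0→8
T3: waits 8, runs 8→21
T4: waits 21, runs 21→39
T1: waits 39, runs 39→49
T7: waits 49, runs 49→66
T5: waits 66, runs 66→75
T6: waits 75, runs 75→94
Sum = 0+8+21+39+49+66+75 = 258.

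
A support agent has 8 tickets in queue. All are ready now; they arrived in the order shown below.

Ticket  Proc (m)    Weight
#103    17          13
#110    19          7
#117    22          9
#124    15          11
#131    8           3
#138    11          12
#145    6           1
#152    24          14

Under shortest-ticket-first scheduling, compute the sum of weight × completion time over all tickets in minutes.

SPT (increasing processing time): #145 #131 #138 #124 #103 #110 #117 #152.
#145: finishes 6, weight 1, w·C = 6
#131: finishes 14, weight 3, w·C = 42
#138: finishes 25, weight 12, w·C = 300
#124: finishes 40, weight 11, w·C = 440
#103: finishes 57, weight 13, w·C = 741
#110: finishes 76, weight 7, w·C = 532
#117: finishes 98, weight 9, w·C = 882
#152: finishes 122, weight 14, w·C = 1708
Sum = 6+42+300+440+741+532+882+1708 = 4651.

4651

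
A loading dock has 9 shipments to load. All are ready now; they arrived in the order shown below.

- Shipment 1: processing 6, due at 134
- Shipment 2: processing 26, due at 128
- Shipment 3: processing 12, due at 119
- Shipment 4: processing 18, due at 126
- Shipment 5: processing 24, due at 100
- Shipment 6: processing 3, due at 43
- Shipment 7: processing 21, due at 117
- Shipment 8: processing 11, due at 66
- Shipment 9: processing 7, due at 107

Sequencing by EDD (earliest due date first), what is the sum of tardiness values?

0

EDD (increasing due date): Shipment 6 Shipment 8 Shipment 5 Shipment 9 Shipment 7 Shipment 3 Shipment 4 Shipment 2 Shipment 1.
Shipment 6: 0→3, due 43, tardiness 0
Shipment 8: 3→14, due 66, tardiness 0
Shipment 5: 14→38, due 100, tardiness 0
Shipment 9: 38→45, due 107, tardiness 0
Shipment 7: 45→66, due 117, tardiness 0
Shipment 3: 66→78, due 119, tardiness 0
Shipment 4: 78→96, due 126, tardiness 0
Shipment 2: 96→122, due 128, tardiness 0
Shipment 1: 122→128, due 134, tardiness 0
Sum = 0+0+0+0+0+0+0+0+0 = 0.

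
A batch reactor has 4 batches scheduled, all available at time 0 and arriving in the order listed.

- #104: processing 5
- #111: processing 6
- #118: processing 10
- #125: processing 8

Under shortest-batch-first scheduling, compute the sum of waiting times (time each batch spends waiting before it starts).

SPT (increasing processing time): #104 #111 #125 #118.
#104: waits 0, runs 0→5
#111: waits 5, runs 5→11
#125: waits 11, runs 11→19
#118: waits 19, runs 19→29
Sum = 0+5+11+19 = 35.

35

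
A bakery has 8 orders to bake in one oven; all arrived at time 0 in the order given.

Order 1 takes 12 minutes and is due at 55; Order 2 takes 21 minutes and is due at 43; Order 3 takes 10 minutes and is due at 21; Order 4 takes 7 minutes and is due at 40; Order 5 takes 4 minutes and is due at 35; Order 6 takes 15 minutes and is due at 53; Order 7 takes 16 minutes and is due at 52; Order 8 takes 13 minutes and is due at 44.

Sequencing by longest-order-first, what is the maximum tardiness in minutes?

66

LPT (decreasing processing time): Order 2 Order 7 Order 6 Order 8 Order 1 Order 3 Order 4 Order 5.
Order 2: 0→21, due 43, tardiness 0
Order 7: 21→37, due 52, tardiness 0
Order 6: 37→52, due 53, tardiness 0
Order 8: 52→65, due 44, tardiness 21
Order 1: 65→77, due 55, tardiness 22
Order 3: 77→87, due 21, tardiness 66
Order 4: 87→94, due 40, tardiness 54
Order 5: 94→98, due 35, tardiness 63
Maximum = 66.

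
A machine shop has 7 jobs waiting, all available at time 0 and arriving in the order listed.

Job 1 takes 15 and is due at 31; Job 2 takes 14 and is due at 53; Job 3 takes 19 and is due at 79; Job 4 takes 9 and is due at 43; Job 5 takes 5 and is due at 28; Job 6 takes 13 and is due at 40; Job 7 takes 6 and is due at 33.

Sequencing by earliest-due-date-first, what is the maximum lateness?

9

EDD (increasing due date): Job 5 Job 1 Job 7 Job 6 Job 4 Job 2 Job 3.
Job 5: 0→5, due 28, lateness -23
Job 1: 5→20, due 31, lateness -11
Job 7: 20→26, due 33, lateness -7
Job 6: 26→39, due 40, lateness -1
Job 4: 39→48, due 43, lateness 5
Job 2: 48→62, due 53, lateness 9
Job 3: 62→81, due 79, lateness 2
Maximum = 9.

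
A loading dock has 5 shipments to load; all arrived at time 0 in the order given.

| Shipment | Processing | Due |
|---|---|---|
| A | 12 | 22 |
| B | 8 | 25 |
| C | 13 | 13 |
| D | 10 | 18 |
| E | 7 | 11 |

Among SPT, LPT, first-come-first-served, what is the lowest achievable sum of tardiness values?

59

SPT (increasing processing time): E B D A C.
E: 0→7, due 11, tardiness 0
B: 7→15, due 25, tardiness 0
D: 15→25, due 18, tardiness 7
A: 25→37, due 22, tardiness 15
C: 37→50, due 13, tardiness 37
Sum = 0+0+7+15+37 = 59.
LPT (decreasing processing time): C A D B E.
C: 0→13, due 13, tardiness 0
A: 13→25, due 22, tardiness 3
D: 25→35, due 18, tardiness 17
B: 35→43, due 25, tardiness 18
E: 43→50, due 11, tardiness 39
Sum = 0+3+17+18+39 = 77.
FIFO (arrival order): A B C D E.
A: 0→12, due 22, tardiness 0
B: 12→20, due 25, tardiness 0
C: 20→33, due 13, tardiness 20
D: 33→43, due 18, tardiness 25
E: 43→50, due 11, tardiness 39
Sum = 0+0+20+25+39 = 84.
SPT 59, LPT 77, FIFO 84 → minimum 59.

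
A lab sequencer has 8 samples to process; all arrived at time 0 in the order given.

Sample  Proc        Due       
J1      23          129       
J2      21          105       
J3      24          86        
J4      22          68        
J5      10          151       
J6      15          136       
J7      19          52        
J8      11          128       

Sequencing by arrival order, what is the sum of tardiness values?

121

FIFO (arrival order): J1 J2 J3 J4 J5 J6 J7 J8.
J1: 0→23, due 129, tardiness 0
J2: 23→44, due 105, tardiness 0
J3: 44→68, due 86, tardiness 0
J4: 68→90, due 68, tardiness 22
J5: 90→100, due 151, tardiness 0
J6: 100→115, due 136, tardiness 0
J7: 115→134, due 52, tardiness 82
J8: 134→145, due 128, tardiness 17
Sum = 0+0+0+22+0+0+82+17 = 121.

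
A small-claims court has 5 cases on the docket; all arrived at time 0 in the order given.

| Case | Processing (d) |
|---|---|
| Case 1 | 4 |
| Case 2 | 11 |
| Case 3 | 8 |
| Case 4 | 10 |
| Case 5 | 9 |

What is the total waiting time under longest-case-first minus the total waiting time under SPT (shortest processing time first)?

LPT (decreasing processing time): Case 2 Case 4 Case 5 Case 3 Case 1.
Case 2: waits 0, runs 0→11
Case 4: waits 11, runs 11→21
Case 5: waits 21, runs 21→30
Case 3: waits 30, runs 30→38
Case 1: waits 38, runs 38→42
Sum = 0+11+21+30+38 = 100.
SPT (increasing processing time): Case 1 Case 3 Case 5 Case 4 Case 2.
Case 1: waits 0, runs 0→4
Case 3: waits 4, runs 4→12
Case 5: waits 12, runs 12→21
Case 4: waits 21, runs 21→31
Case 2: waits 31, runs 31→42
Sum = 0+4+12+21+31 = 68.
Difference = 100 − 68 = 32.

32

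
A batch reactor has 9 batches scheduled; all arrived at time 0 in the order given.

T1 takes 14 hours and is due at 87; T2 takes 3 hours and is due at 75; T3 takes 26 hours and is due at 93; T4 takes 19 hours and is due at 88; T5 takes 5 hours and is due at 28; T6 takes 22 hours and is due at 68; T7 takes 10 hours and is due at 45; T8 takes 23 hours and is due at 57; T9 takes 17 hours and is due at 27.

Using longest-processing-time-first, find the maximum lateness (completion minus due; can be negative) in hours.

LPT (decreasing processing time): T3 T8 T6 T4 T9 T1 T7 T5 T2.
T3: 0→26, due 93, lateness -67
T8: 26→49, due 57, lateness -8
T6: 49→71, due 68, lateness 3
T4: 71→90, due 88, lateness 2
T9: 90→107, due 27, lateness 80
T1: 107→121, due 87, lateness 34
T7: 121→131, due 45, lateness 86
T5: 131→136, due 28, lateness 108
T2: 136→139, due 75, lateness 64
Maximum = 108.

108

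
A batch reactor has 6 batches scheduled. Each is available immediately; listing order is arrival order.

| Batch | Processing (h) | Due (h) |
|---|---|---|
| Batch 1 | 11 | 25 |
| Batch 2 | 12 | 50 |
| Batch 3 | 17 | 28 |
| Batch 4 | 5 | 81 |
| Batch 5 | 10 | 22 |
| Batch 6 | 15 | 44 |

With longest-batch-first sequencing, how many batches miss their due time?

LPT (decreasing processing time): Batch 3 Batch 6 Batch 2 Batch 1 Batch 5 Batch 4.
Batch 3: 0→17, due 28, tardiness 0
Batch 6: 17→32, due 44, tardiness 0
Batch 2: 32→44, due 50, tardiness 0
Batch 1: 44→55, due 25, tardiness 30
Batch 5: 55→65, due 22, tardiness 43
Batch 4: 65→70, due 81, tardiness 0
Late batches: 2.

2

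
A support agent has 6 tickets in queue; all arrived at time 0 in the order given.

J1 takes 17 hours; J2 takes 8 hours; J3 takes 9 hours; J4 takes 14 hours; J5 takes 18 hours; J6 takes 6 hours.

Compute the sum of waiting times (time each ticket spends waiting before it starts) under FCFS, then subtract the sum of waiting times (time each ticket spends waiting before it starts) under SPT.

FIFO (arrival order): J1 J2 J3 J4 J5 J6.
J1: waits 0, runs 0→17
J2: waits 17, runs 17→25
J3: waits 25, runs 25→34
J4: waits 34, runs 34→48
J5: waits 48, runs 48→66
J6: waits 66, runs 66→72
Sum = 0+17+25+34+48+66 = 190.
SPT (increasing processing time): J6 J2 J3 J4 J1 J5.
J6: waits 0, runs 0→6
J2: waits 6, runs 6→14
J3: waits 14, runs 14→23
J4: waits 23, runs 23→37
J1: waits 37, runs 37→54
J5: waits 54, runs 54→72
Sum = 0+6+14+23+37+54 = 134.
Difference = 190 − 134 = 56.

56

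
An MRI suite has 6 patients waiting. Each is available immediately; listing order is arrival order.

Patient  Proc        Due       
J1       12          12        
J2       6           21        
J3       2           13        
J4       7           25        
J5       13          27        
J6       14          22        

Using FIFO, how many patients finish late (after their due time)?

FIFO (arrival order): J1 J2 J3 J4 J5 J6.
J1: 0→12, due 12, tardiness 0
J2: 12→18, due 21, tardiness 0
J3: 18→20, due 13, tardiness 7
J4: 20→27, due 25, tardiness 2
J5: 27→40, due 27, tardiness 13
J6: 40→54, due 22, tardiness 32
Late patients: 4.

4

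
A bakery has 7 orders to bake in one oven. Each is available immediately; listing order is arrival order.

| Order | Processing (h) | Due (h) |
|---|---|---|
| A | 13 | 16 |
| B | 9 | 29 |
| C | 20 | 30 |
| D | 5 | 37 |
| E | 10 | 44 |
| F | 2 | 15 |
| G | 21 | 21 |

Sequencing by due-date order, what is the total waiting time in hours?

233

EDD (increasing due date): F A G B C D E.
F: waits 0, runs 0→2
A: waits 2, runs 2→15
G: waits 15, runs 15→36
B: waits 36, runs 36→45
C: waits 45, runs 45→65
D: waits 65, runs 65→70
E: waits 70, runs 70→80
Sum = 0+2+15+36+45+65+70 = 233.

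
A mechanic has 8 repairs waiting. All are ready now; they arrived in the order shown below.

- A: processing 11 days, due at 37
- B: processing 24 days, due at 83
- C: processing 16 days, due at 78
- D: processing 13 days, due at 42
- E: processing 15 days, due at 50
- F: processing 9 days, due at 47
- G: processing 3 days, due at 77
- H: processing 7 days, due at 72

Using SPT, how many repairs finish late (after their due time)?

3

SPT (increasing processing time): G H F A D E C B.
G: 0→3, due 77, tardiness 0
H: 3→10, due 72, tardiness 0
F: 10→19, due 47, tardiness 0
A: 19→30, due 37, tardiness 0
D: 30→43, due 42, tardiness 1
E: 43→58, due 50, tardiness 8
C: 58→74, due 78, tardiness 0
B: 74→98, due 83, tardiness 15
Late repairs: 3.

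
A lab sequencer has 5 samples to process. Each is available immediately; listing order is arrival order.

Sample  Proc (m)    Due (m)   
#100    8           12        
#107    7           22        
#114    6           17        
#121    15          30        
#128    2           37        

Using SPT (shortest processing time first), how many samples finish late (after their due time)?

2

SPT (increasing processing time): #128 #114 #107 #100 #121.
#128: 0→2, due 37, tardiness 0
#114: 2→8, due 17, tardiness 0
#107: 8→15, due 22, tardiness 0
#100: 15→23, due 12, tardiness 11
#121: 23→38, due 30, tardiness 8
Late samples: 2.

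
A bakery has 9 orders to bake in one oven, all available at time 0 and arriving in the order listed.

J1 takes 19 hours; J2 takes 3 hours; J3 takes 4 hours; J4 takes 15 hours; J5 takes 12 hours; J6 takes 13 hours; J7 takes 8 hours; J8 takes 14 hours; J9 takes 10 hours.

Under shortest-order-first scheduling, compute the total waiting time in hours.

280

SPT (increasing processing time): J2 J3 J7 J9 J5 J6 J8 J4 J1.
J2: waits 0, runs 0→3
J3: waits 3, runs 3→7
J7: waits 7, runs 7→15
J9: waits 15, runs 15→25
J5: waits 25, runs 25→37
J6: waits 37, runs 37→50
J8: waits 50, runs 50→64
J4: waits 64, runs 64→79
J1: waits 79, runs 79→98
Sum = 0+3+7+15+25+37+50+64+79 = 280.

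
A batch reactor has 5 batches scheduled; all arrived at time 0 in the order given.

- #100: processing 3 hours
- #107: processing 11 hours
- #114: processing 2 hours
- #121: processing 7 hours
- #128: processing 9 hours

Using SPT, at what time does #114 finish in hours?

2

SPT (increasing processing time): #114 #100 #121 #128 #107.
#114: 0→2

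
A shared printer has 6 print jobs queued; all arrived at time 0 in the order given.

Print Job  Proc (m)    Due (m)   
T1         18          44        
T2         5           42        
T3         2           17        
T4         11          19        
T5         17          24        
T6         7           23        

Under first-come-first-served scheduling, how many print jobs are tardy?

FIFO (arrival order): T1 T2 T3 T4 T5 T6.
T1: 0→18, due 44, tardiness 0
T2: 18→23, due 42, tardiness 0
T3: 23→25, due 17, tardiness 8
T4: 25→36, due 19, tardiness 17
T5: 36→53, due 24, tardiness 29
T6: 53→60, due 23, tardiness 37
Late print jobs: 4.

4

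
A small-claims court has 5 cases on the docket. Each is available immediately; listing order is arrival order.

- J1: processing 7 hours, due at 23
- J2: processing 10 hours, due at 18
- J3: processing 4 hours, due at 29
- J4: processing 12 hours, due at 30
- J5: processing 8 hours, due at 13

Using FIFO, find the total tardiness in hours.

31

FIFO (arrival order): J1 J2 J3 J4 J5.
J1: 0→7, due 23, tardiness 0
J2: 7→17, due 18, tardiness 0
J3: 17→21, due 29, tardiness 0
J4: 21→33, due 30, tardiness 3
J5: 33→41, due 13, tardiness 28
Sum = 0+0+0+3+28 = 31.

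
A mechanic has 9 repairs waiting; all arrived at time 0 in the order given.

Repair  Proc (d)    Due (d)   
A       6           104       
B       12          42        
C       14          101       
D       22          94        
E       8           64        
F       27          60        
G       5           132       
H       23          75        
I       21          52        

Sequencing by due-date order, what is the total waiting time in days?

637

EDD (increasing due date): B I F E H D C A G.
B: waits 0, runs 0→12
I: waits 12, runs 12→33
F: waits 33, runs 33→60
E: waits 60, runs 60→68
H: waits 68, runs 68→91
D: waits 91, runs 91→113
C: waits 113, runs 113→127
A: waits 127, runs 127→133
G: waits 133, runs 133→138
Sum = 0+12+33+60+68+91+113+127+133 = 637.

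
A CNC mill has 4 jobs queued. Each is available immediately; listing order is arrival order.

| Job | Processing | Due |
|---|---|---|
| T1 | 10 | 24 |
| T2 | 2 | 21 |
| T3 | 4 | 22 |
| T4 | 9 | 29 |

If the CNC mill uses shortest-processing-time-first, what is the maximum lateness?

SPT (increasing processing time): T2 T3 T4 T1.
T2: 0→2, due 21, lateness -19
T3: 2→6, due 22, lateness -16
T4: 6→15, due 29, lateness -14
T1: 15→25, due 24, lateness 1
Maximum = 1.

1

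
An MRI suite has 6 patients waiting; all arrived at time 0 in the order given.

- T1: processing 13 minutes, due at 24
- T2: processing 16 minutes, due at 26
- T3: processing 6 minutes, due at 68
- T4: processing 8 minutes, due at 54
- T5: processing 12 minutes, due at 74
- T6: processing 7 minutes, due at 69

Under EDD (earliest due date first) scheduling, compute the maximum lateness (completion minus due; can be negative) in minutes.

3

EDD (increasing due date): T1 T2 T4 T3 T6 T5.
T1: 0→13, due 24, lateness -11
T2: 13→29, due 26, lateness 3
T4: 29→37, due 54, lateness -17
T3: 37→43, due 68, lateness -25
T6: 43→50, due 69, lateness -19
T5: 50→62, due 74, lateness -12
Maximum = 3.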